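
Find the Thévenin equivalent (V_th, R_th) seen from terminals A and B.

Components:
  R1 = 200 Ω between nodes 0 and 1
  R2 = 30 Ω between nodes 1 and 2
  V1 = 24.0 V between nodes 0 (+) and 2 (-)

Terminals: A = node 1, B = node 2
Step 1 — V_th is the open-circuit voltage V_A - V_B (nothing connected across the terminals).
Nodal analysis, taking node 2 as the 0 V reference.
Source V1 fixes V_0 = 24 V.
KCL at each unknown node (sum of currents leaving = 0; resistances in Ω):
  Node 1: (V_1 - 24)/200 + (V_1 - 0)/30 = 0
Collecting terms: 0.03833 × V_1 = 0.12  =>  V_1 = 3.13 V
V_th = V_1 - V_2 = 3.13 - 0 = 3.13 V
Step 2 — R_th: zero the source — replace V1 by a short circuit (node 2 merges into node 0) — and find the resistance seen between A (node 1) and B (node 0).
Reduce the network between node 1 (A) and node 0 (B) by series/parallel combination:
  Rp1 = R1 ‖ R2 (parallel, both between nodes 0 and 1) = 1/(1/200 + 1/30) = 26.09 Ω
R_th = 26.09 Ω

Final answer: V_th = 3.13 V, R_th = 26.09 Ω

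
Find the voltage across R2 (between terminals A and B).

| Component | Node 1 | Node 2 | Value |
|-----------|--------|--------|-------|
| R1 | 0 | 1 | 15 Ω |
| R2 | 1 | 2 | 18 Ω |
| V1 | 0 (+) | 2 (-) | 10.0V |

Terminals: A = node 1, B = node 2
R1 and R2 are in series across V1 (node 0 → node 1 → node 2), and the output A–B is taken across R2, so this is a voltage divider.
Series current: I = V1/(R1 + R2) = 10/(15 + 18) = 10/33 = 0.303 A
V_R2 = I × R2 = V1 × R2/(R1 + R2) = 10 × 18/33 = 5.455 V

Final answer: 5.455 V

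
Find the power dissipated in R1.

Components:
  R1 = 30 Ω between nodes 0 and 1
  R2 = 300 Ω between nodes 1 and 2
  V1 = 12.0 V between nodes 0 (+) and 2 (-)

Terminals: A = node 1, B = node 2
Nodal analysis, taking node 2 as the 0 V reference.
Source V1 fixes V_0 = 12 V.
KCL at each unknown node (sum of currents leaving = 0; resistances in Ω):
  Node 1: (V_1 - 12)/30 + (V_1 - 0)/300 = 0
Collecting terms: 0.03667 × V_1 = 0.4  =>  V_1 = 10.91 V
I_R1 = (V_0 - V_1)/R1 = (12 - 10.91)/30 = 0.03636 A
P_R1 = I_R1² × R1 = (0.03636)² × 30 = 0.03967 W

Final answer: 0.03967 W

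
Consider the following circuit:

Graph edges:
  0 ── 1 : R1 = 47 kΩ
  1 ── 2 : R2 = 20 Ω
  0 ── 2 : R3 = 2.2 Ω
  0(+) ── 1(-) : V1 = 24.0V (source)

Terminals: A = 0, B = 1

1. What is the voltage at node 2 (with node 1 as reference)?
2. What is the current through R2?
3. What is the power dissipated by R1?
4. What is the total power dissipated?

Nodal analysis, taking node 1 as the 0 V reference.
Source V1 fixes V_0 = 24 V.
KCL at each unknown node (sum of currents leaving = 0; resistances in Ω):
  Node 2: (V_2 - 0)/20 + (V_2 - 24)/2.2 = 0
Collecting terms: 0.5045 × V_2 = 10.91  =>  V_2 = 21.62 V
Part 1:
  Read off the nodal solution: V_2 = 21.62 V
Part 2:
  I_R2 = (V_1 - V_2)/R2 = (0 - 21.62)/20 = -1.081 A
  Magnitude: I_R2 = 1.081 A
Part 3:
  I_R1 = (V_0 - V_1)/R1 = (24 - 0)/47000 = 0.0005106 A
  P_R1 = I_R1² × R1 = (0.0005106)² × 47000 = 0.01226 W
Part 4:
  Power in each resistor, P = (ΔV)²/R:
    P_R1 = (24 - 0)²/47000 = 0.01226 W
    P_R2 = (0 - 21.62)²/20 = 23.37 W
    P_R3 = (24 - 21.62)²/2.2 = 2.571 W
  P_total = P_R1 + P_R2 + P_R3 = 25.96 W

Final answers:
1. V_2 = 21.62 V
2. I_R2 = 1.081 A
3. P_R1 = 0.01226 W
4. P_total = 25.96 W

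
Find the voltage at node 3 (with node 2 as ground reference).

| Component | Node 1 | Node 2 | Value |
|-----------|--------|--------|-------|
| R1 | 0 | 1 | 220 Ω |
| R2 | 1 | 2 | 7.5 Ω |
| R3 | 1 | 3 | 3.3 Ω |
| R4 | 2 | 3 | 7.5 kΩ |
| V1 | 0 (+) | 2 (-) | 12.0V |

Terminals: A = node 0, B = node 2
Nodal analysis, taking node 2 as the 0 V reference.
Source V1 fixes V_0 = 12 V.
KCL at each unknown node (sum of currents leaving = 0; resistances in Ω):
  Node 1: (V_1 - 12)/220 + (V_1 - 0)/7.5 + (V_1 - V_3)/3.3 = 0
  Node 3: (V_3 - V_1)/3.3 + (V_3 - 0)/7500 = 0
Collecting terms (coefficients in siemens):
  0.4409·V_1 - 0.303·V_3 = 0.05455
  0.3032·V_3 - 0.303·V_1 = 0
Determinant D = (0.4409)(0.3032) - (-0.303)(-0.303) = 0.04184
V_1 = [(0.05455)(0.3032) - (-0.303)(0)]/D = 0.3952 V
V_3 = [(0.4409)(0) - (0.05455)(-0.303)]/D = 0.395 V
The requested potential is V_3 = 0.395 V.

Final answer: V_3 = 0.395 V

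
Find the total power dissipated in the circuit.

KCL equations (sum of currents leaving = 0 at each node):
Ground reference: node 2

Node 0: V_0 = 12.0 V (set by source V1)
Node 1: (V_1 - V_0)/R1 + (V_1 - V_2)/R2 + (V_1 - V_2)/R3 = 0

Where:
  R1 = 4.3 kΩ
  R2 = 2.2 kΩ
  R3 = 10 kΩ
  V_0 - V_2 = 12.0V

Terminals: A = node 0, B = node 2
Nodal analysis, taking node 2 as the 0 V reference.
Source V1 fixes V_0 = 12 V.
KCL at each unknown node (sum of currents leaving = 0; resistances in Ω):
  Node 1: (V_1 - 12)/4300 + (V_1 - 0)/2200 + (V_1 - 0)/10000 = 0
Collecting terms: 0.0007871 × V_1 = 0.002791  =>  V_1 = 3.546 V
Power in each resistor, P = (ΔV)²/R:
  P_R1 = (12 - 3.546)²/4300 = 0.01662 W
  P_R2 = (3.546 - 0)²/2200 = 0.005714 W
  P_R3 = (3.546 - 0)²/10000 = 0.001257 W
P_total = P_R1 + P_R2 + P_R3 = 0.02359 W

Final answer: 0.02359 W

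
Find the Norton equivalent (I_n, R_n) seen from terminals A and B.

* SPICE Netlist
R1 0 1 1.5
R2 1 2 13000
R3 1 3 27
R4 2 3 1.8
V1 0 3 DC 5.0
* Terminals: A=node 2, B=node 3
Find the Thévenin equivalent first; then I_n = V_th/R_th and R_n = R_th.
Step 1 — V_th is the open-circuit voltage V_A - V_B (nothing connected across the terminals).
Nodal analysis, taking node 3 as the 0 V reference.
Source V1 fixes V_0 = 5 V.
KCL at each unknown node (sum of currents leaving = 0; resistances in Ω):
  Node 1: (V_1 - 5)/1.5 + (V_1 - V_2)/13000 + (V_1 - 0)/27 = 0
  Node 2: (V_2 - V_1)/13000 + (V_2 - 0)/1.8 = 0
Collecting terms (coefficients in siemens):
  0.7038·V_1 - 0.00007692·V_2 = 3.333
  0.5556·V_2 - 0.00007692·V_1 = 0
Determinant D = (0.7038)(0.5556) - (-0.00007692)(-0.00007692) = 0.391
V_1 = [(3.333)(0.5556) - (-0.00007692)(0)]/D = 4.736 V
V_2 = [(0.7038)(0) - (3.333)(-0.00007692)]/D = 0.0006557 V
V_th = V_2 - V_3 = 0.0006557 - 0 = 0.0006557 V
Step 2 — R_th: zero the source — replace V1 by a short circuit (node 3 merges into node 0) — and find the resistance seen between A (node 2) and B (node 0).
Reduce the network between node 2 (A) and node 0 (B) by series/parallel combination:
  Rp1 = R1 ‖ R3 (parallel, both between nodes 0 and 1) = 1/(1/1.5 + 1/27) = 1.421 Ω
  Rs1 = R2 + Rp1 (series, joined only at node 1) = 13000 + 1.421 = 13000 Ω
  Rp2 = R4 ‖ Rs1 (parallel, both between nodes 0 and 2) = 1/(1/1.8 + 1/13000) = 1.8 Ω
R_th = 1.8 Ω
I_n = V_th/R_th = 0.0006557/1.8 = 0.0003643 A, and R_n = R_th = 1.8 Ω

Final answer: I_n = 0.0003643 A, R_n = 1.8 Ω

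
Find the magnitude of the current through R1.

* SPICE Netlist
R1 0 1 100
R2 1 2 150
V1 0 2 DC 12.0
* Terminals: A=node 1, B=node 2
Nodal analysis, taking node 2 as the 0 V reference.
Source V1 fixes V_0 = 12 V.
KCL at each unknown node (sum of currents leaving = 0; resistances in Ω):
  Node 1: (V_1 - 12)/100 + (V_1 - 0)/150 = 0
Collecting terms: 0.01667 × V_1 = 0.12  =>  V_1 = 7.2 V
I_R1 = (V_0 - V_1)/R1 = (12 - 7.2)/100 = 0.048 A
|I_R1| = 0.048 A

Final answer: |I_R1| = 0.048 A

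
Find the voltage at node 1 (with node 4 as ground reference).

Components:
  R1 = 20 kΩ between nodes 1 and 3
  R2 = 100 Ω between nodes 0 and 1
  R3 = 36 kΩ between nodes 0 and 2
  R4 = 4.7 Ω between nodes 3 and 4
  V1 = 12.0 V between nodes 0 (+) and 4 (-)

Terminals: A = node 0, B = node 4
Nodal analysis, taking node 4 as the 0 V reference.
Source V1 fixes V_0 = 12 V.
KCL at each unknown node (sum of currents leaving = 0; resistances in Ω):
  Node 1: (V_1 - V_3)/20000 + (V_1 - 12)/100 = 0
  Node 2: (V_2 - 12)/36000 = 0
  Node 3: (V_3 - V_1)/20000 + (V_3 - 0)/4.7 = 0
Collecting terms (coefficients in siemens):
  0.01005·V_1 - 0.00005·V_3 = 0.12
  0.00002778·V_2 = 0.0003333
  0.2128·V_3 - 0.00005·V_1 = 0
Solving these 3 simultaneous equations (Gaussian elimination) gives:
  V_1 = 11.94 V, V_2 = 12 V, V_3 = 0.002805 V
The requested potential is V_1 = 11.94 V.

Final answer: V_1 = 11.94 V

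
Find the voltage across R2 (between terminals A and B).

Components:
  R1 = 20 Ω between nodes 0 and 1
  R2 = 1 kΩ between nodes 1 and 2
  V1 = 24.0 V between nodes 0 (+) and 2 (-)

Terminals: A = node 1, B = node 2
R1 and R2 are in series across V1 (node 0 → node 1 → node 2), and the output A–B is taken across R2, so this is a voltage divider.
Series current: I = V1/(R1 + R2) = 24/(20 + 1000) = 24/1020 = 0.02353 A
V_R2 = I × R2 = V1 × R2/(R1 + R2) = 24 × 1000/1020 = 23.53 V

Final answer: 23.53 V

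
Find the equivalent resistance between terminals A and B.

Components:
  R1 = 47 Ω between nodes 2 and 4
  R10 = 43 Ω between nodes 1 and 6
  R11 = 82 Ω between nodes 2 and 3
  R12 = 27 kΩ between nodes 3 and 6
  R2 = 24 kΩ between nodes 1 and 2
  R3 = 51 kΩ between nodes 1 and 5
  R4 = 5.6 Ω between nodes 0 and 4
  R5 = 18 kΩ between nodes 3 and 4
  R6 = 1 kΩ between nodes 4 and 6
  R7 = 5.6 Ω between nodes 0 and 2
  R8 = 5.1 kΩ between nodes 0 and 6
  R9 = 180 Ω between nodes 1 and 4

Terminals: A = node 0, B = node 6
The network is not a plain series/parallel combination. Inject a 1 A test current into terminal A (node 0) and return it from terminal B (node 6); then R_eq = V_A / (1 A).
Nodal analysis, taking node 6 as the 0 V reference.
Current source I_test pushes 1 A into node 0 and draws it out of node 6.
KCL at each unknown node (sum of currents leaving = 0; resistances in Ω):
  Node 0: (V_0 - V_4)/5.6 + (V_0 - V_2)/5.6 + (V_0 - 0)/5100 - 1 = 0
  Node 1: (V_1 - V_2)/24000 + (V_1 - V_5)/51000 + (V_1 - V_4)/180 + (V_1 - 0)/43 = 0
  Node 2: (V_2 - V_0)/5.6 + (V_2 - V_1)/24000 + (V_2 - V_4)/47 + (V_2 - V_3)/82 = 0
  Node 3: (V_3 - V_2)/82 + (V_3 - V_4)/18000 + (V_3 - 0)/27000 = 0
  Node 4: (V_4 - V_0)/5.6 + (V_4 - V_1)/180 + (V_4 - V_2)/47 + (V_4 - V_3)/18000 + (V_4 - 0)/1000 = 0
  Node 5: (V_5 - V_1)/51000 = 0
Collecting terms (coefficients in siemens):
  0.3573·V_0 - 0.1786·V_2 - 0.1786·V_4 = 1
  0.02887·V_1 - 0.00004167·V_2 - 0.005556·V_4 - 0.00001961·V_5 = 0
  0.2121·V_2 - 0.1786·V_0 - 0.00004167·V_1 - 0.0122·V_3 - 0.02128·V_4 = 0
  0.01229·V_3 - 0.0122·V_2 - 0.00005556·V_4 = 0
  0.2065·V_4 - 0.1786·V_0 - 0.005556·V_1 - 0.02128·V_2 - 0.00005556·V_3 = 0
  0.00001961·V_5 - 0.00001961·V_1 = 0
Solving these 6 simultaneous equations (Gaussian elimination) gives:
  V_0 = 178.7 V, V_1 = 33.73 V, V_2 = 178.1 V, V_3 = 177.6 V
  V_4 = 173.9 V, V_5 = 33.73 V
R_eq = V_0 / 1 A = 178.7 Ω

Final answer: 178.7 Ω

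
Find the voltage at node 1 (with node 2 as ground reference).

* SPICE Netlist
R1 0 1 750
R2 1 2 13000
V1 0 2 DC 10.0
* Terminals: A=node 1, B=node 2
Nodal analysis, taking node 2 as the 0 V reference.
Source V1 fixes V_0 = 10 V.
KCL at each unknown node (sum of currents leaving = 0; resistances in Ω):
  Node 1: (V_1 - 10)/750 + (V_1 - 0)/13000 = 0
Collecting terms: 0.00141 × V_1 = 0.01333  =>  V_1 = 9.455 V
The requested potential is V_1 = 9.455 V.

Final answer: V_1 = 9.455 V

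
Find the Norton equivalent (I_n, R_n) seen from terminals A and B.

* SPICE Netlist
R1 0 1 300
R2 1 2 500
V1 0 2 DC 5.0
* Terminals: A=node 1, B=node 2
Find the Thévenin equivalent first; then I_n = V_th/R_th and R_n = R_th.
Step 1 — V_th is the open-circuit voltage V_A - V_B (nothing connected across the terminals).
Nodal analysis, taking node 2 as the 0 V reference.
Source V1 fixes V_0 = 5 V.
KCL at each unknown node (sum of currents leaving = 0; resistances in Ω):
  Node 1: (V_1 - 5)/300 + (V_1 - 0)/500 = 0
Collecting terms: 0.005333 × V_1 = 0.01667  =>  V_1 = 3.125 V
V_th = V_1 - V_2 = 3.125 - 0 = 3.125 V
Step 2 — R_th: zero the source — replace V1 by a short circuit (node 2 merges into node 0) — and find the resistance seen between A (node 1) and B (node 0).
Reduce the network between node 1 (A) and node 0 (B) by series/parallel combination:
  Rp1 = R1 ‖ R2 (parallel, both between nodes 0 and 1) = 1/(1/300 + 1/500) = 187.5 Ω
R_th = 187.5 Ω
I_n = V_th/R_th = 3.125/187.5 = 0.01667 A, and R_n = R_th = 187.5 Ω

Final answer: I_n = 0.01667 A, R_n = 187.5 Ω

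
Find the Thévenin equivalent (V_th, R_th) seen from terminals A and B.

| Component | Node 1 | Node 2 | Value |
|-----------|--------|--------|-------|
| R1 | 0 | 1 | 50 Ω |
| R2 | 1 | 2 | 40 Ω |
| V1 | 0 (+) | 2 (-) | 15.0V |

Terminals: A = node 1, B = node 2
Step 1 — V_th is the open-circuit voltage V_A - V_B (nothing connected across the terminals).
Nodal analysis, taking node 2 as the 0 V reference.
Source V1 fixes V_0 = 15 V.
KCL at each unknown node (sum of currents leaving = 0; resistances in Ω):
  Node 1: (V_1 - 15)/50 + (V_1 - 0)/40 = 0
Collecting terms: 0.045 × V_1 = 0.3  =>  V_1 = 6.667 V
V_th = V_1 - V_2 = 6.667 - 0 = 6.667 V
Step 2 — R_th: zero the source — replace V1 by a short circuit (node 2 merges into node 0) — and find the resistance seen between A (node 1) and B (node 0).
Reduce the network between node 1 (A) and node 0 (B) by series/parallel combination:
  Rp1 = R1 ‖ R2 (parallel, both between nodes 0 and 1) = 1/(1/50 + 1/40) = 22.22 Ω
R_th = 22.22 Ω

Final answer: V_th = 6.667 V, R_th = 22.22 Ω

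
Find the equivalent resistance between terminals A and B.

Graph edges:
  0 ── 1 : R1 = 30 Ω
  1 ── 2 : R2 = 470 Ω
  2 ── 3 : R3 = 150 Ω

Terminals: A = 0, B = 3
Reduce the network between node 0 (A) and node 3 (B) by series/parallel combination:
  Rs1 = R1 + R2 (series, joined only at node 1) = 30 + 470 = 500 Ω
  Rs2 = R3 + Rs1 (series, joined only at node 2) = 150 + 500 = 650 Ω
R_eq = 650 Ω

Final answer: 650 Ω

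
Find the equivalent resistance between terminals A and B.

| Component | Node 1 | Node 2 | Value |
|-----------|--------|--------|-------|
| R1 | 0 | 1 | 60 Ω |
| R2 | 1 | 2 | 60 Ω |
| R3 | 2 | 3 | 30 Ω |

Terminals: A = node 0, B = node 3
Reduce the network between node 0 (A) and node 3 (B) by series/parallel combination:
  Rs1 = R1 + R2 (series, joined only at node 1) = 60 + 60 = 120 Ω
  Rs2 = R3 + Rs1 (series, joined only at node 2) = 30 + 120 = 150 Ω
R_eq = 150 Ω

Final answer: 150 Ω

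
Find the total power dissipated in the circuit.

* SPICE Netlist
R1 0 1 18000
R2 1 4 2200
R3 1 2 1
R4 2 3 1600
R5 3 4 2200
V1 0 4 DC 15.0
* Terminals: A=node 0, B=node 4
Nodal analysis, taking node 4 as the 0 V reference.
Source V1 fixes V_0 = 15 V.
KCL at each unknown node (sum of currents leaving = 0; resistances in Ω):
  Node 1: (V_1 - 15)/18000 + (V_1 - 0)/2200 + (V_1 - V_2)/1 = 0
  Node 2: (V_2 - V_1)/1 + (V_2 - V_3)/1600 = 0
  Node 3: (V_3 - V_2)/1600 + (V_3 - 0)/2200 = 0
Collecting terms (coefficients in siemens):
  1.001·V_1 - 1·V_2 = 0.0008333
  1.001·V_2 - 1·V_1 - 0.000625·V_3 = 0
  0.00108·V_3 - 0.000625·V_2 = 0
Solving these 3 simultaneous equations (Gaussian elimination) gives:
  V_1 = 1.078 V, V_2 = 1.078 V, V_3 = 0.6238 V
Power in each resistor, P = (ΔV)²/R:
  P_R1 = (15 - 1.078)²/18000 = 0.01077 W
  P_R2 = (1.078 - 0)²/2200 = 0.000528 W
  P_R3 = (1.078 - 1.078)²/1 = 0.0000000804 W
  P_R4 = (1.078 - 0.6238)²/1600 = 0.0001286 W
  P_R5 = (0.6238 - 0)²/2200 = 0.0001769 W
P_total = P_R1 + P_R2 + P_R3 + P_R4 + P_R5 = 0.0116 W

Final answer: 0.0116 W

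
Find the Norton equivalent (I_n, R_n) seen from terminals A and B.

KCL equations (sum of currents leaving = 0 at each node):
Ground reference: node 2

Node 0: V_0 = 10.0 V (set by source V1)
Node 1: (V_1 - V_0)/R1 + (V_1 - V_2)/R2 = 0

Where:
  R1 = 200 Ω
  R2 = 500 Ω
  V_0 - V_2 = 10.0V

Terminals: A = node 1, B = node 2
Find the Thévenin equivalent first; then I_n = V_th/R_th and R_n = R_th.
Step 1 — V_th is the open-circuit voltage V_A - V_B (nothing connected across the terminals).
Nodal analysis, taking node 2 as the 0 V reference.
Source V1 fixes V_0 = 10 V.
KCL at each unknown node (sum of currents leaving = 0; resistances in Ω):
  Node 1: (V_1 - 10)/200 + (V_1 - 0)/500 = 0
Collecting terms: 0.007 × V_1 = 0.05  =>  V_1 = 7.143 V
V_th = V_1 - V_2 = 7.143 - 0 = 7.143 V
Step 2 — R_th: zero the source — replace V1 by a short circuit (node 2 merges into node 0) — and find the resistance seen between A (node 1) and B (node 0).
Reduce the network between node 1 (A) and node 0 (B) by series/parallel combination:
  Rp1 = R1 ‖ R2 (parallel, both between nodes 0 and 1) = 1/(1/200 + 1/500) = 142.9 Ω
R_th = 142.9 Ω
I_n = V_th/R_th = 7.143/142.9 = 0.05 A, and R_n = R_th = 142.9 Ω

Final answer: I_n = 0.05 A, R_n = 142.9 Ω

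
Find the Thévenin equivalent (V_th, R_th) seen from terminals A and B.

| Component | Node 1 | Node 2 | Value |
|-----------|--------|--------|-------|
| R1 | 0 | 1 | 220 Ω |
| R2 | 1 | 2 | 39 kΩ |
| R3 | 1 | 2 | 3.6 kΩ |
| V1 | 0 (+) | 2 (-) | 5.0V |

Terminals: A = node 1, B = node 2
Step 1 — V_th is the open-circuit voltage V_A - V_B (nothing connected across the terminals).
Nodal analysis, taking node 2 as the 0 V reference.
Source V1 fixes V_0 = 5 V.
KCL at each unknown node (sum of currents leaving = 0; resistances in Ω):
  Node 1: (V_1 - 5)/220 + (V_1 - 0)/39000 + (V_1 - 0)/3600 = 0
Collecting terms: 0.004849 × V_1 = 0.02273  =>  V_1 = 4.687 V
V_th = V_1 - V_2 = 4.687 - 0 = 4.687 V
Step 2 — R_th: zero the source — replace V1 by a short circuit (node 2 merges into node 0) — and find the resistance seen between A (node 1) and B (node 0).
Reduce the network between node 1 (A) and node 0 (B) by series/parallel combination:
  Rp1 = R1 ‖ R2 ‖ R3 (parallel, all between nodes 0 and 1) = 1/(1/220 + 1/39000 + 1/3600) = 206.2 Ω
R_th = 206.2 Ω

Final answer: V_th = 4.687 V, R_th = 206.2 Ω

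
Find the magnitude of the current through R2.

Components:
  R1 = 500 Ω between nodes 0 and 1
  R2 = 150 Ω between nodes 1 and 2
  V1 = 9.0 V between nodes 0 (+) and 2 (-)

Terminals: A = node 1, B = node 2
Nodal analysis, taking node 2 as the 0 V reference.
Source V1 fixes V_0 = 9 V.
KCL at each unknown node (sum of currents leaving = 0; resistances in Ω):
  Node 1: (V_1 - 9)/500 + (V_1 - 0)/150 = 0
Collecting terms: 0.008667 × V_1 = 0.018  =>  V_1 = 2.077 V
I_R2 = (V_1 - V_2)/R2 = (2.077 - 0)/150 = 0.01385 A
|I_R2| = 0.01385 A

Final answer: |I_R2| = 0.01385 A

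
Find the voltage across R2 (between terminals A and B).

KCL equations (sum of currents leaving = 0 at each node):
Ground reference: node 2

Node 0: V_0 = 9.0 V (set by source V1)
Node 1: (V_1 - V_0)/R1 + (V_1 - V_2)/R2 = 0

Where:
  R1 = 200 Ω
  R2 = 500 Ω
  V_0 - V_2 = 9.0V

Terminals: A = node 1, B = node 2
R1 and R2 are in series across V1 (node 0 → node 1 → node 2), and the output A–B is taken across R2, so this is a voltage divider.
Series current: I = V1/(R1 + R2) = 9/(200 + 500) = 9/700 = 0.01286 A
V_R2 = I × R2 = V1 × R2/(R1 + R2) = 9 × 500/700 = 6.429 V

Final answer: 6.429 V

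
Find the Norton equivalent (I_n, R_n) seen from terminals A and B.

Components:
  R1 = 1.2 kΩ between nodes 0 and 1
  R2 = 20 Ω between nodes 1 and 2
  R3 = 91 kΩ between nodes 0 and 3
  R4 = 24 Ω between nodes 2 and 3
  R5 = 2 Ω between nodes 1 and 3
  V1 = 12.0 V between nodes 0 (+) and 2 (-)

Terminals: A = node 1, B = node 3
Find the Thévenin equivalent first; then I_n = V_th/R_th and R_n = R_th.
Step 1 — V_th is the open-circuit voltage V_A - V_B (nothing connected across the terminals).
Nodal analysis, taking node 2 as the 0 V reference.
Source V1 fixes V_0 = 12 V.
KCL at each unknown node (sum of currents leaving = 0; resistances in Ω):
  Node 1: (V_1 - 12)/1200 + (V_1 - 0)/20 + (V_1 - V_3)/2 = 0
  Node 3: (V_3 - 12)/91000 + (V_3 - 0)/24 + (V_3 - V_1)/2 = 0
Collecting terms (coefficients in siemens):
  0.5508·V_1 - 0.5·V_3 = 0.01
  0.5417·V_3 - 0.5·V_1 = 0.0001319
Determinant D = (0.5508)(0.5417) - (-0.5)(-0.5) = 0.04837
V_1 = [(0.01)(0.5417) - (-0.5)(0.0001319)]/D = 0.1133 V
V_3 = [(0.5508)(0.0001319) - (0.01)(-0.5)]/D = 0.1049 V
V_th = V_1 - V_3 = 0.1133 - 0.1049 = 0.008477 V
Step 2 — R_th: zero the source — replace V1 by a short circuit (node 2 merges into node 0) — and find the resistance seen between A (node 1) and B (node 3).
Reduce the network between node 1 (A) and node 3 (B) by series/parallel combination:
  Rp1 = R1 ‖ R2 (parallel, both between nodes 0 and 1) = 1/(1/1200 + 1/20) = 19.67 Ω
  Rp2 = R3 ‖ R4 (parallel, both between nodes 0 and 3) = 1/(1/91000 + 1/24) = 23.99 Ω
  Rs1 = Rp1 + Rp2 (series, joined only at node 0) = 19.67 + 23.99 = 43.67 Ω
  Rp3 = R5 ‖ Rs1 (parallel, both between nodes 1 and 3) = 1/(1/2 + 1/43.67) = 1.912 Ω
R_th = 1.912 Ω
I_n = V_th/R_th = 0.008477/1.912 = 0.004433 A, and R_n = R_th = 1.912 Ω

Final answer: I_n = 0.004433 A, R_n = 1.912 Ω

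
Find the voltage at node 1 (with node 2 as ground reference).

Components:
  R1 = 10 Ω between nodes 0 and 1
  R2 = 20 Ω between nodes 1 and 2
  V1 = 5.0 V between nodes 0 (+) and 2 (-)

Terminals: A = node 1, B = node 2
Nodal analysis, taking node 2 as the 0 V reference.
Source V1 fixes V_0 = 5 V.
KCL at each unknown node (sum of currents leaving = 0; resistances in Ω):
  Node 1: (V_1 - 5)/10 + (V_1 - 0)/20 = 0
Collecting terms: 0.15 × V_1 = 0.5  =>  V_1 = 3.333 V
The requested potential is V_1 = 3.333 V.

Final answer: V_1 = 3.333 V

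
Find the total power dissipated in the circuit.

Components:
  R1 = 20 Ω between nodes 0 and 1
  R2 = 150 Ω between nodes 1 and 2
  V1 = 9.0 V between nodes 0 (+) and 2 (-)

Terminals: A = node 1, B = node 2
Nodal analysis, taking node 2 as the 0 V reference.
Source V1 fixes V_0 = 9 V.
KCL at each unknown node (sum of currents leaving = 0; resistances in Ω):
  Node 1: (V_1 - 9)/20 + (V_1 - 0)/150 = 0
Collecting terms: 0.05667 × V_1 = 0.45  =>  V_1 = 7.941 V
Power in each resistor, P = (ΔV)²/R:
  P_R1 = (9 - 7.941)²/20 = 0.05606 W
  P_R2 = (7.941 - 0)²/150 = 0.4204 W
P_total = P_R1 + P_R2 = 0.4765 W

Final answer: 0.4765 W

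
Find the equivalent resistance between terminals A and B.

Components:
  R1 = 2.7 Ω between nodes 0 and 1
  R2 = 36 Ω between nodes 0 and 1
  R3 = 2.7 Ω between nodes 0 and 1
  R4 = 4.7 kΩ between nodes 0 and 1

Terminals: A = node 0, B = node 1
Reduce the network between node 0 (A) and node 1 (B) by series/parallel combination:
  Rp1 = R1 ‖ R2 ‖ R3 ‖ R4 (parallel, all between nodes 0 and 1) = 1/(1/2.7 + 1/36 + 1/2.7 + 1/4700) = 1.301 Ω
R_eq = 1.301 Ω

Final answer: 1.301 Ω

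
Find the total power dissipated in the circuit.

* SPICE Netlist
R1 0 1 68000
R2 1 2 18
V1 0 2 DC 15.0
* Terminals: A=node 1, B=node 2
Nodal analysis, taking node 2 as the 0 V reference.
Source V1 fixes V_0 = 15 V.
KCL at each unknown node (sum of currents leaving = 0; resistances in Ω):
  Node 1: (V_1 - 15)/68000 + (V_1 - 0)/18 = 0
Collecting terms: 0.05557 × V_1 = 0.0002206  =>  V_1 = 0.00397 V
Power in each resistor, P = (ΔV)²/R:
  P_R1 = (15 - 0.00397)²/68000 = 0.003307 W
  P_R2 = (0.00397 - 0)²/18 = 0.0000008754 W
P_total = P_R1 + P_R2 = 0.003308 W

Final answer: 0.003308 W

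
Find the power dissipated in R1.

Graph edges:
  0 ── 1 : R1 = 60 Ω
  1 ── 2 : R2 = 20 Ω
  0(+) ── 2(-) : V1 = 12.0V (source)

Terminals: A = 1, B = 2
Nodal analysis, taking node 2 as the 0 V reference.
Source V1 fixes V_0 = 12 V.
KCL at each unknown node (sum of currents leaving = 0; resistances in Ω):
  Node 1: (V_1 - 12)/60 + (V_1 - 0)/20 = 0
Collecting terms: 0.06667 × V_1 = 0.2  =>  V_1 = 3 V
I_R1 = (V_0 - V_1)/R1 = (12 - 3)/60 = 0.15 A
P_R1 = I_R1² × R1 = (0.15)² × 60 = 1.35 W

Final answer: 1.35 W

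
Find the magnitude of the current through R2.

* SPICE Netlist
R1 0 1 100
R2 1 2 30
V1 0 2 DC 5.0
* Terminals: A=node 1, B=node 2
Nodal analysis, taking node 2 as the 0 V reference.
Source V1 fixes V_0 = 5 V.
KCL at each unknown node (sum of currents leaving = 0; resistances in Ω):
  Node 1: (V_1 - 5)/100 + (V_1 - 0)/30 = 0
Collecting terms: 0.04333 × V_1 = 0.05  =>  V_1 = 1.154 V
I_R2 = (V_1 - V_2)/R2 = (1.154 - 0)/30 = 0.03846 A
|I_R2| = 0.03846 A

Final answer: |I_R2| = 0.03846 A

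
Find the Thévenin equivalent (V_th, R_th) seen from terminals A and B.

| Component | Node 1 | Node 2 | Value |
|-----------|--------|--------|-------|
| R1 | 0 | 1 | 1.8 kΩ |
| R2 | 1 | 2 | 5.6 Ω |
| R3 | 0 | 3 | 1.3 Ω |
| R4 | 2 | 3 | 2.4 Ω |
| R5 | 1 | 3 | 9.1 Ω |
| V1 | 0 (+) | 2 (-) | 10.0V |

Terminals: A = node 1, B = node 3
Step 1 — V_th is the open-circuit voltage V_A - V_B (nothing connected across the terminals).
Nodal analysis, taking node 2 as the 0 V reference.
Source V1 fixes V_0 = 10 V.
KCL at each unknown node (sum of currents leaving = 0; resistances in Ω):
  Node 1: (V_1 - 10)/1800 + (V_1 - 0)/5.6 + (V_1 - V_3)/9.1 = 0
  Node 3: (V_3 - 10)/1.3 + (V_3 - 0)/2.4 + (V_3 - V_1)/9.1 = 0
Collecting terms (coefficients in siemens):
  0.289·V_1 - 0.1099·V_3 = 0.005556
  1.296·V_3 - 0.1099·V_1 = 7.692
Determinant D = (0.289)(1.296) - (-0.1099)(-0.1099) = 0.3624
V_1 = [(0.005556)(1.296) - (-0.1099)(7.692)]/D = 2.352 V
V_3 = [(0.289)(7.692) - (0.005556)(-0.1099)]/D = 6.136 V
V_th = V_1 - V_3 = 2.352 - 6.136 = -3.784 V
Step 2 — R_th: zero the source — replace V1 by a short circuit (node 2 merges into node 0) — and find the resistance seen between A (node 1) and B (node 3).
Reduce the network between node 1 (A) and node 3 (B) by series/parallel combination:
  Rp1 = R1 ‖ R2 (parallel, both between nodes 0 and 1) = 1/(1/1800 + 1/5.6) = 5.583 Ω
  Rp2 = R3 ‖ R4 (parallel, both between nodes 0 and 3) = 1/(1/1.3 + 1/2.4) = 0.8432 Ω
  Rs1 = Rp1 + Rp2 (series, joined only at node 0) = 5.583 + 0.8432 = 6.426 Ω
  Rp3 = R5 ‖ Rs1 (parallel, both between nodes 1 and 3) = 1/(1/9.1 + 1/6.426) = 3.766 Ω
R_th = 3.766 Ω

Final answer: V_th = -3.784 V, R_th = 3.766 Ω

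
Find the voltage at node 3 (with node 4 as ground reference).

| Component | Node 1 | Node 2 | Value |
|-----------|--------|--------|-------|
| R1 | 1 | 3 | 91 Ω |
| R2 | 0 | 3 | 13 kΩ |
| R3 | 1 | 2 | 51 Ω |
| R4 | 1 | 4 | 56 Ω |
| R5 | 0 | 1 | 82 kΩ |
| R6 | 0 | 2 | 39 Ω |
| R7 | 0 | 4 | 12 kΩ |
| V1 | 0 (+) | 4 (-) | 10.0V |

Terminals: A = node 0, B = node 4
Nodal analysis, taking node 4 as the 0 V reference.
Source V1 fixes V_0 = 10 V.
KCL at each unknown node (sum of currents leaving = 0; resistances in Ω):
  Node 1: (V_1 - V_3)/91 + (V_1 - V_2)/51 + (V_1 - 0)/56 + (V_1 - 10)/82000 = 0
  Node 2: (V_2 - V_1)/51 + (V_2 - 10)/39 = 0
  Node 3: (V_3 - V_1)/91 + (V_3 - 10)/13000 = 0
Collecting terms (coefficients in siemens):
  0.04847·V_1 - 0.01961·V_2 - 0.01099·V_3 = 0.000122
  0.04525·V_2 - 0.01961·V_1 = 0.2564
  0.01107·V_3 - 0.01099·V_1 = 0.0007692
Solving these 3 simultaneous equations (Gaussian elimination) gives:
  V_1 = 3.854 V, V_2 = 7.337 V, V_3 = 3.897 V
The requested potential is V_3 = 3.897 V.

Final answer: V_3 = 3.897 V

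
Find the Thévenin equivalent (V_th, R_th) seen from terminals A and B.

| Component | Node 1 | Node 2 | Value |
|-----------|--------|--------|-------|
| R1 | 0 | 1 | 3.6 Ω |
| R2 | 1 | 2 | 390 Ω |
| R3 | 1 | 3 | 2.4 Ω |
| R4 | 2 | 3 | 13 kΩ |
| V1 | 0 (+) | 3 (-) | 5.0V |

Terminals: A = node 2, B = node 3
Step 1 — V_th is the open-circuit voltage V_A - V_B (nothing connected across the terminals).
Nodal analysis, taking node 3 as the 0 V reference.
Source V1 fixes V_0 = 5 V.
KCL at each unknown node (sum of currents leaving = 0; resistances in Ω):
  Node 1: (V_1 - 5)/3.6 + (V_1 - V_2)/390 + (V_1 - 0)/2.4 = 0
  Node 2: (V_2 - V_1)/390 + (V_2 - 0)/13000 = 0
Collecting terms (coefficients in siemens):
  0.697·V_1 - 0.002564·V_2 = 1.389
  0.002641·V_2 - 0.002564·V_1 = 0
Determinant D = (0.697)(0.002641) - (-0.002564)(-0.002564) = 0.001834
V_1 = [(1.389)(0.002641) - (-0.002564)(0)]/D = 2 V
V_2 = [(0.697)(0) - (1.389)(-0.002564)]/D = 1.942 V
V_th = V_2 - V_3 = 1.942 - 0 = 1.942 V
Step 2 — R_th: zero the source — replace V1 by a short circuit (node 3 merges into node 0) — and find the resistance seen between A (node 2) and B (node 0).
Reduce the network between node 2 (A) and node 0 (B) by series/parallel combination:
  Rp1 = R1 ‖ R3 (parallel, both between nodes 0 and 1) = 1/(1/3.6 + 1/2.4) = 1.44 Ω
  Rs1 = R2 + Rp1 (series, joined only at node 1) = 390 + 1.44 = 391.4 Ω
  Rp2 = R4 ‖ Rs1 (parallel, both between nodes 0 and 2) = 1/(1/13000 + 1/391.4) = 380 Ω
R_th = 380 Ω

Final answer: V_th = 1.942 V, R_th = 380 Ω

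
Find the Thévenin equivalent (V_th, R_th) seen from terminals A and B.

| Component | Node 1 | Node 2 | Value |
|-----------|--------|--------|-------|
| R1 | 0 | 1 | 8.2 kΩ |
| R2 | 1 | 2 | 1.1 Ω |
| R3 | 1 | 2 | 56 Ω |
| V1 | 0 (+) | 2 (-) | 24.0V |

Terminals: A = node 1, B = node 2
Step 1 — V_th is the open-circuit voltage V_A - V_B (nothing connected across the terminals).
Nodal analysis, taking node 2 as the 0 V reference.
Source V1 fixes V_0 = 24 V.
KCL at each unknown node (sum of currents leaving = 0; resistances in Ω):
  Node 1: (V_1 - 24)/8200 + (V_1 - 0)/1.1 + (V_1 - 0)/56 = 0
Collecting terms: 0.9271 × V_1 = 0.002927  =>  V_1 = 0.003157 V
V_th = V_1 - V_2 = 0.003157 - 0 = 0.003157 V
Step 2 — R_th: zero the source — replace V1 by a short circuit (node 2 merges into node 0) — and find the resistance seen between A (node 1) and B (node 0).
Reduce the network between node 1 (A) and node 0 (B) by series/parallel combination:
  Rp1 = R1 ‖ R2 ‖ R3 (parallel, all between nodes 0 and 1) = 1/(1/8200 + 1/1.1 + 1/56) = 1.079 Ω
R_th = 1.079 Ω

Final answer: V_th = 0.003157 V, R_th = 1.079 Ω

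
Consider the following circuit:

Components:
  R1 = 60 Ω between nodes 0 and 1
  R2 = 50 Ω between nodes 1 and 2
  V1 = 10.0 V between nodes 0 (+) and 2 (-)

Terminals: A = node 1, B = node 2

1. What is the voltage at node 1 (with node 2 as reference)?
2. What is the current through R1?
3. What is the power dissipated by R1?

Nodal analysis, taking node 2 as the 0 V reference.
Source V1 fixes V_0 = 10 V.
KCL at each unknown node (sum of currents leaving = 0; resistances in Ω):
  Node 1: (V_1 - 10)/60 + (V_1 - 0)/50 = 0
Collecting terms: 0.03667 × V_1 = 0.1667  =>  V_1 = 4.545 V
Part 1:
  Read off the nodal solution: V_1 = 4.545 V
Part 2:
  I_R1 = (V_0 - V_1)/R1 = (10 - 4.545)/60 = 0.09091 A
  Magnitude: I_R1 = 0.09091 A
Part 3:
  I_R1 = (V_0 - V_1)/R1 = (10 - 4.545)/60 = 0.09091 A
  P_R1 = I_R1² × R1 = (0.09091)² × 60 = 0.4959 W

Final answers:
1. V_1 = 4.545 V
2. I_R1 = 0.09091 A
3. P_R1 = 0.4959 W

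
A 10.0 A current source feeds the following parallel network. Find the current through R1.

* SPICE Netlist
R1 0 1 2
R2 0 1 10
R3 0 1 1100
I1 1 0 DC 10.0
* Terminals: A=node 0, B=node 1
All resistors sit directly between nodes 0 and 1, so they are in parallel and share one voltage V; the full source current 10 A splits among them.
1/R_par = 1/2 + 1/10 + 1/1100 = 0.6009 S  =>  R_par = 1.664 Ω
V = I × R_par = 10 × 1.664 = 16.64 V
I_R1 = V/R1 = 16.64/2 = 8.321 A

Final answer: 8.321 A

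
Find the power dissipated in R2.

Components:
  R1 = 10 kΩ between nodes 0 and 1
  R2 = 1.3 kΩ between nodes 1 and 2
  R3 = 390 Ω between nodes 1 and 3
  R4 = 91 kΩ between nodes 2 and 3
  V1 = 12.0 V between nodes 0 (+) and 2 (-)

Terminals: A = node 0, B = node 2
Nodal analysis, taking node 2 as the 0 V reference.
Source V1 fixes V_0 = 12 V.
KCL at each unknown node (sum of currents leaving = 0; resistances in Ω):
  Node 1: (V_1 - 12)/10000 + (V_1 - 0)/1300 + (V_1 - V_3)/390 = 0
  Node 3: (V_3 - V_1)/390 + (V_3 - 0)/91000 = 0
Collecting terms (coefficients in siemens):
  0.003433·V_1 - 0.002564·V_3 = 0.0012
  0.002575·V_3 - 0.002564·V_1 = 0
Determinant D = (0.003433)(0.002575) - (-0.002564)(-0.002564) = 0.000002267
V_1 = [(0.0012)(0.002575) - (-0.002564)(0)]/D = 1.363 V
V_3 = [(0.003433)(0) - (0.0012)(-0.002564)]/D = 1.358 V
I_R2 = (V_1 - V_2)/R2 = (1.363 - 0)/1300 = 0.001049 A
P_R2 = I_R2² × R2 = (0.001049)² × 1300 = 0.00143 W

Final answer: 0.00143 W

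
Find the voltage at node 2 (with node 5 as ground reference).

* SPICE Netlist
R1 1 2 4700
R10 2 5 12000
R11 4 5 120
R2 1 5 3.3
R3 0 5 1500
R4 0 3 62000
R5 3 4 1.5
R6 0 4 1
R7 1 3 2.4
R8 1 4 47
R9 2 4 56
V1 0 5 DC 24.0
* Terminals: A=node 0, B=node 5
Nodal analysis, taking node 5 as the 0 V reference.
Source V1 fixes V_0 = 24 V.
KCL at each unknown node (sum of currents leaving = 0; resistances in Ω):
  Node 1: (V_1 - V_2)/4700 + (V_1 - 0)/3.3 + (V_1 - V_3)/2.4 + (V_1 - V_4)/47 = 0
  Node 2: (V_2 - V_1)/4700 + (V_2 - V_4)/56 + (V_2 - 0)/12000 = 0
  Node 3: (V_3 - 24)/62000 + (V_3 - V_4)/1.5 + (V_3 - V_1)/2.4 = 0
  Node 4: (V_4 - V_3)/1.5 + (V_4 - 24)/1 + (V_4 - V_1)/47 + (V_4 - V_2)/56 + (V_4 - 0)/120 = 0
Collecting terms (coefficients in siemens):
  0.7412·V_1 - 0.0002128·V_2 - 0.4167·V_3 - 0.02128·V_4 = 0
  0.01815·V_2 - 0.0002128·V_1 - 0.01786·V_4 = 0
  1.083·V_3 - 0.4167·V_1 - 0.6667·V_4 = 0.0003871
  1.714·V_4 - 0.02128·V_1 - 0.01786·V_2 - 0.6667·V_3 = 24
Solving these 4 simultaneous equations (Gaussian elimination) gives:
  V_1 = 9.954 V, V_2 = 20.59 V, V_3 = 16.63 V, V_4 = 20.81 V
The requested potential is V_2 = 20.59 V.

Final answer: V_2 = 20.59 V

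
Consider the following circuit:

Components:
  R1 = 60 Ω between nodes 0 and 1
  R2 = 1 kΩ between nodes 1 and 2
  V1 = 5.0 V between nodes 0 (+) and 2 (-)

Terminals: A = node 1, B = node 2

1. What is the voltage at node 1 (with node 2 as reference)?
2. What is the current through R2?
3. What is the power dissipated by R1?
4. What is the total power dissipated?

Nodal analysis, taking node 2 as the 0 V reference.
Source V1 fixes V_0 = 5 V.
KCL at each unknown node (sum of currents leaving = 0; resistances in Ω):
  Node 1: (V_1 - 5)/60 + (V_1 - 0)/1000 = 0
Collecting terms: 0.01767 × V_1 = 0.08333  =>  V_1 = 4.717 V
Part 1:
  Read off the nodal solution: V_1 = 4.717 V
Part 2:
  I_R2 = (V_1 - V_2)/R2 = (4.717 - 0)/1000 = 0.004717 A
  Magnitude: I_R2 = 0.004717 A
Part 3:
  I_R1 = (V_0 - V_1)/R1 = (5 - 4.717)/60 = 0.004717 A
  P_R1 = I_R1² × R1 = (0.004717)² × 60 = 0.001335 W
Part 4:
  Power in each resistor, P = (ΔV)²/R:
    P_R1 = (5 - 4.717)²/60 = 0.001335 W
    P_R2 = (4.717 - 0)²/1000 = 0.02225 W
  P_total = P_R1 + P_R2 = 0.02358 W

Final answers:
1. V_1 = 4.717 V
2. I_R2 = 0.004717 A
3. P_R1 = 0.001335 W
4. P_total = 0.02358 W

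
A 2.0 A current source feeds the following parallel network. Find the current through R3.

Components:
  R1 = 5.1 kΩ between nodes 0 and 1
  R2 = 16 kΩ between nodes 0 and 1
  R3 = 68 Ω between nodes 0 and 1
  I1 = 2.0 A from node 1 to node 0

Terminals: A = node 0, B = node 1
All resistors sit directly between nodes 0 and 1, so they are in parallel and share one voltage V; the full source current 2 A splits among them.
1/R_par = 1/5100 + 1/16000 + 1/68 = 0.01496 S  =>  R_par = 66.82 Ω
V = I × R_par = 2 × 66.82 = 133.6 V
I_R3 = V/R3 = 133.6/68 = 1.965 A

Final answer: 1.965 A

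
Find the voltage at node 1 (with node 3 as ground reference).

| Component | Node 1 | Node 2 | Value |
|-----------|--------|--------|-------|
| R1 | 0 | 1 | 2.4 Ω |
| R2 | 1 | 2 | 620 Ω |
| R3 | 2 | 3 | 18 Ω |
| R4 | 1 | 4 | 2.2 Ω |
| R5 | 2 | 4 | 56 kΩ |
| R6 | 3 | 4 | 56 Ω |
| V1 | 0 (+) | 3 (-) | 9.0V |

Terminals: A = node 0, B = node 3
Nodal analysis, taking node 3 as the 0 V reference.
Source V1 fixes V_0 = 9 V.
KCL at each unknown node (sum of currents leaving = 0; resistances in Ω):
  Node 1: (V_1 - 9)/2.4 + (V_1 - V_2)/620 + (V_1 - V_4)/2.2 = 0
  Node 2: (V_2 - V_1)/620 + (V_2 - 0)/18 + (V_2 - V_4)/56000 = 0
  Node 4: (V_4 - V_1)/2.2 + (V_4 - V_2)/56000 + (V_4 - 0)/56 = 0
Collecting terms (coefficients in siemens):
  0.8728·V_1 - 0.001613·V_2 - 0.4545·V_4 = 3.75
  0.05719·V_2 - 0.001613·V_1 - 0.00001786·V_4 = 0
  0.4724·V_4 - 0.4545·V_1 - 0.00001786·V_2 = 0
Solving these 3 simultaneous equations (Gaussian elimination) gives:
  V_1 = 8.612 V, V_2 = 0.2455 V, V_4 = 8.286 V
The requested potential is V_1 = 8.612 V.

Final answer: V_1 = 8.612 V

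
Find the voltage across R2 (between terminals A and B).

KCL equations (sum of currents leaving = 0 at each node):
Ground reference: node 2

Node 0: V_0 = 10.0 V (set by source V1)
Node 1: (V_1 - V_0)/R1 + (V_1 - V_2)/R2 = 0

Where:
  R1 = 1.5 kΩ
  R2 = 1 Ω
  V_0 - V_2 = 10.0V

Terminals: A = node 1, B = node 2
R1 and R2 are in series across V1 (node 0 → node 1 → node 2), and the output A–B is taken across R2, so this is a voltage divider.
Series current: I = V1/(R1 + R2) = 10/(1500 + 1) = 10/1501 = 0.006662 A
V_R2 = I × R2 = V1 × R2/(R1 + R2) = 10 × 1/1501 = 0.006662 V

Final answer: 0.006662 V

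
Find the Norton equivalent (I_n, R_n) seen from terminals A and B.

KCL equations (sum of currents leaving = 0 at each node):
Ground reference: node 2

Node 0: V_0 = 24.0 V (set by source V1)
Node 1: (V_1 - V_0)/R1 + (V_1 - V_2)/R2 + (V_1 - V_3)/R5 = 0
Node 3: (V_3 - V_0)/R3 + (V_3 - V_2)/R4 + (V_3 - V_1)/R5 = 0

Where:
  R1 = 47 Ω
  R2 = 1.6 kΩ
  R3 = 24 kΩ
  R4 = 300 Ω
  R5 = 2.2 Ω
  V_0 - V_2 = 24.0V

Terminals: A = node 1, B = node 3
Find the Thévenin equivalent first; then I_n = V_th/R_th and R_n = R_th.
Step 1 — V_th is the open-circuit voltage V_A - V_B (nothing connected across the terminals).
Nodal analysis, taking node 2 as the 0 V reference.
Source V1 fixes V_0 = 24 V.
KCL at each unknown node (sum of currents leaving = 0; resistances in Ω):
  Node 1: (V_1 - 24)/47 + (V_1 - 0)/1600 + (V_1 - V_3)/2.2 = 0
  Node 3: (V_3 - 24)/24000 + (V_3 - 0)/300 + (V_3 - V_1)/2.2 = 0
Collecting terms (coefficients in siemens):
  0.4764·V_1 - 0.4545·V_3 = 0.5106
  0.4579·V_3 - 0.4545·V_1 = 0.001
Determinant D = (0.4764)(0.4579) - (-0.4545)(-0.4545) = 0.01156
V_1 = [(0.5106)(0.4579) - (-0.4545)(0.001)]/D = 20.26 V
V_3 = [(0.4764)(0.001) - (0.5106)(-0.4545)]/D = 20.11 V
V_th = V_1 - V_3 = 20.26 - 20.11 = 0.1471 V
Step 2 — R_th: zero the source — replace V1 by a short circuit (node 2 merges into node 0) — and find the resistance seen between A (node 1) and B (node 3).
Reduce the network between node 1 (A) and node 3 (B) by series/parallel combination:
  Rp1 = R1 ‖ R2 (parallel, both between nodes 0 and 1) = 1/(1/47 + 1/1600) = 45.66 Ω
  Rp2 = R3 ‖ R4 (parallel, both between nodes 0 and 3) = 1/(1/24000 + 1/300) = 296.3 Ω
  Rs1 = Rp1 + Rp2 (series, joined only at node 0) = 45.66 + 296.3 = 342 Ω
  Rp3 = R5 ‖ Rs1 (parallel, both between nodes 1 and 3) = 1/(1/2.2 + 1/342) = 2.186 Ω
R_th = 2.186 Ω
I_n = V_th/R_th = 0.1471/2.186 = 0.06732 A, and R_n = R_th = 2.186 Ω

Final answer: I_n = 0.06732 A, R_n = 2.186 Ω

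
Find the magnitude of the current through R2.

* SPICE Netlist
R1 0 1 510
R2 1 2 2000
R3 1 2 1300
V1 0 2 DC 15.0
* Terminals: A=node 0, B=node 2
Nodal analysis, taking node 2 as the 0 V reference.
Source V1 fixes V_0 = 15 V.
KCL at each unknown node (sum of currents leaving = 0; resistances in Ω):
  Node 1: (V_1 - 15)/510 + (V_1 - 0)/2000 + (V_1 - 0)/1300 = 0
Collecting terms: 0.00323 × V_1 = 0.02941  =>  V_1 = 9.106 V
I_R2 = (V_1 - V_2)/R2 = (9.106 - 0)/2000 = 0.004553 A
|I_R2| = 0.004553 A

Final answer: |I_R2| = 0.004553 A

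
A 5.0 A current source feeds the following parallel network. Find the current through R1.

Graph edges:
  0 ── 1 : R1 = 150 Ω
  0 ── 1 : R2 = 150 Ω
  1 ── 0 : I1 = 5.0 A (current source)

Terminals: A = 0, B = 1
All resistors sit directly between nodes 0 and 1, so they are in parallel and share one voltage V; the full source current 5 A splits among them.
1/R_par = 1/150 + 1/150 = 0.01333 S  =>  R_par = 75 Ω
V = I × R_par = 5 × 75 = 375 V
I_R1 = V/R1 = 375/150 = 2.5 A

Final answer: 2.5 A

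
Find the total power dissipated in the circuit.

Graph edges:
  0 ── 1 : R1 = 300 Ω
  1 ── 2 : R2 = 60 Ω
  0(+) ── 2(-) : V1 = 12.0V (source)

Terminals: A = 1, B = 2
Nodal analysis, taking node 2 as the 0 V reference.
Source V1 fixes V_0 = 12 V.
KCL at each unknown node (sum of currents leaving = 0; resistances in Ω):
  Node 1: (V_1 - 12)/300 + (V_1 - 0)/60 = 0
Collecting terms: 0.02 × V_1 = 0.04  =>  V_1 = 2 V
Power in each resistor, P = (ΔV)²/R:
  P_R1 = (12 - 2)²/300 = 0.3333 W
  P_R2 = (2 - 0)²/60 = 0.06667 W
P_total = P_R1 + P_R2 = 0.4 W

Final answer: 0.4 W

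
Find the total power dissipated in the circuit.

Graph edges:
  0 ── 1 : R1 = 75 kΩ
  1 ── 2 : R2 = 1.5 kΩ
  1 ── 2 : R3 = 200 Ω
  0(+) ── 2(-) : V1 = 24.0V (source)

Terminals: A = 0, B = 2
Nodal analysis, taking node 2 as the 0 V reference.
Source V1 fixes V_0 = 24 V.
KCL at each unknown node (sum of currents leaving = 0; resistances in Ω):
  Node 1: (V_1 - 24)/75000 + (V_1 - 0)/1500 + (V_1 - 0)/200 = 0
Collecting terms: 0.00568 × V_1 = 0.00032  =>  V_1 = 0.05634 V
Power in each resistor, P = (ΔV)²/R:
  P_R1 = (24 - 0.05634)²/75000 = 0.007644 W
  P_R2 = (0.05634 - 0)²/1500 = 0.000002116 W
  P_R3 = (0.05634 - 0)²/200 = 0.00001587 W
P_total = P_R1 + P_R2 + P_R3 = 0.007662 W

Final answer: 0.007662 W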